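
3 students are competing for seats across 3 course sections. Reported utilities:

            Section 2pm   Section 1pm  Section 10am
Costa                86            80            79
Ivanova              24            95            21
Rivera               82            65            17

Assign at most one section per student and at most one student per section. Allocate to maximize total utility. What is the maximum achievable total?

Max total: 256 points

This is the linear assignment problem.
Optimal: Costa→Section 10am (79 points), Ivanova→Section 1pm (95 points), Rivera→Section 2pm (82 points) — total 79+95+82 = 256 points.
Column-greedy (each section in turn goes to its best remaining student) gives 198 points, worse by 58.
Next-best assignment: Costa→Section 2pm, Ivanova→Section 1pm, Rivera→Section 10am = 198 points.
Swapping Rivera↔Costa (Rivera→Section 10am 17 points, Costa→Section 2pm 86 points) loses 58.
Checked against all permutations: 256 points is optimal.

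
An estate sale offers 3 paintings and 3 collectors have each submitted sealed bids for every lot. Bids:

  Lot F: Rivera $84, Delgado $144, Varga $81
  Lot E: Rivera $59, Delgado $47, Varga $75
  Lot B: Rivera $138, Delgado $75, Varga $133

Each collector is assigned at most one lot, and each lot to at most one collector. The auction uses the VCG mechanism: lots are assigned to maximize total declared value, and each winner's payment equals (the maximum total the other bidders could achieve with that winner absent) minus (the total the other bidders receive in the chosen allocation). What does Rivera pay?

Rivera pays $58.

Efficient allocation: Rivera→Lot B ($138), Delgado→Lot F ($144), Varga→Lot E ($75); total welfare W = $357.
Rivera receives Lot B at value $138, so the others get W − 138 = $219.
Without Rivera: best allocation of the remaining 2 bidders over all 3 lots is Delgado→Lot F ($144), Varga→Lot B ($133), total $277.
VCG payment = (others' best without Rivera) − (others' welfare with Rivera) = 277 − 219 = $58.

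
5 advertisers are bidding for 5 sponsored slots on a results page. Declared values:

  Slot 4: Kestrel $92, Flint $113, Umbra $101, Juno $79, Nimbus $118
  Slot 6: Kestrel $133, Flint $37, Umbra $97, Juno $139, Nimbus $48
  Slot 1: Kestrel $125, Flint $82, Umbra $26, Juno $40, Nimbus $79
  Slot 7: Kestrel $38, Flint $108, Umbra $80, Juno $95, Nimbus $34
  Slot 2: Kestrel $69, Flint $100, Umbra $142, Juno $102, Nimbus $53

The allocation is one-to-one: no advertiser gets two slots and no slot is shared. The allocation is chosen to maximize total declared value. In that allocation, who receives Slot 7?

Optimal: Kestrel→Slot 1 ($125), Flint→Slot 7 ($108), Umbra→Slot 2 ($142), Juno→Slot 6 ($139), Nimbus→Slot 4 ($118) — total 125+108+142+139+118 = $632.
Row-greedy (each advertiser in turn takes its best remaining slot) gives $562, worse by 70.
Next-best assignment: Kestrel→Slot 6, Flint→Slot 1, Umbra→Slot 2, Juno→Slot 7, Nimbus→Slot 4 = $570.
No other one-to-one assignment exceeds $632.
Flint's own top slot is Slot 4 ($113), but forcing Flint→Slot 4 and reassigning the rest optimally gives only $562 — worse by 70.

Flint receives Slot 7.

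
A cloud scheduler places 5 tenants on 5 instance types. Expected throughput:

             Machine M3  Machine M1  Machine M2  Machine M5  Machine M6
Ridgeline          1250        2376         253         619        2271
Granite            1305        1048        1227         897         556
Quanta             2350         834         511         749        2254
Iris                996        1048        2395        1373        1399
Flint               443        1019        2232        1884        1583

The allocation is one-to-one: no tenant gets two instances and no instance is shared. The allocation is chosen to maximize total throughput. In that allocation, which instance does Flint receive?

Treat this as an assignment problem: match each tenant to one instance.
Optimal: Ridgeline→Machine M1 (2376 ops/s), Granite→Machine M3 (1305 ops/s), Quanta→Machine M6 (2254 ops/s), Iris→Machine M2 (2395 ops/s), Flint→Machine M5 (1884 ops/s) — total 2376+1305+2254+2395+1884 = 10214 ops/s.
Max-entry greedy (repeatedly take the single best remaining cell) gives 9561 ops/s, worse by 653.
Flint's own top instance is Machine M2 (2232 ops/s), but forcing Flint→Machine M2 and reassigning the rest optimally gives only 9540 ops/s — worse by 674.

Flint receives Machine M5.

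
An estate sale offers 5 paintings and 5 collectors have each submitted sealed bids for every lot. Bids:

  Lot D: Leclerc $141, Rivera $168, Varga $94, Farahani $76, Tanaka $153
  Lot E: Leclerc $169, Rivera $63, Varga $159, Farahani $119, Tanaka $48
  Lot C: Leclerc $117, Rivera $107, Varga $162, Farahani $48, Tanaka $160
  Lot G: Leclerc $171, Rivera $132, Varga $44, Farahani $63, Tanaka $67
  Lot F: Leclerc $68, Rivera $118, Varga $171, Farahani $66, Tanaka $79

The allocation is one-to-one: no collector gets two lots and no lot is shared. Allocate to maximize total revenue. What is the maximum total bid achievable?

Maximum total: $789

This is the linear assignment problem.
Optimal: Leclerc→Lot G ($171), Rivera→Lot D ($168), Varga→Lot F ($171), Farahani→Lot E ($119), Tanaka→Lot C ($160) — total 171+168+171+119+160 = $789.
Next-best assignment: Leclerc→Lot E, Rivera→Lot D, Varga→Lot F, Farahani→Lot G, Tanaka→Lot C = $731.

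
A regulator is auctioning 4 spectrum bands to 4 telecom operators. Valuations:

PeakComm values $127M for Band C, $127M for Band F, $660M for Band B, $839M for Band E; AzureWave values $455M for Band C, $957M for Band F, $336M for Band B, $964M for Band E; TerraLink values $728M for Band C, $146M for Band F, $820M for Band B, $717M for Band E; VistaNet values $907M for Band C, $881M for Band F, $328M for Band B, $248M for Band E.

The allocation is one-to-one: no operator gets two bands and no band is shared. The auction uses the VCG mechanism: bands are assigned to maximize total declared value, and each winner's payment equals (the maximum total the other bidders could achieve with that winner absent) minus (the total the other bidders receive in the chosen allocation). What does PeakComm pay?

Efficient allocation: PeakComm→Band E ($839M), AzureWave→Band F ($957M), TerraLink→Band B ($820M), VistaNet→Band C ($907M); total welfare W = $3523M.
PeakComm receives Band E at value $839M, so the others get W − 839 = $2684M.
Without PeakComm: best allocation of the remaining 3 bidders over all 4 bands is AzureWave→Band E ($964M), TerraLink→Band B ($820M), VistaNet→Band C ($907M), total $2691M.
VCG payment = (others' best without PeakComm) − (others' welfare with PeakComm) = 2691 − 2684 = $7M.

PeakComm pays $7M.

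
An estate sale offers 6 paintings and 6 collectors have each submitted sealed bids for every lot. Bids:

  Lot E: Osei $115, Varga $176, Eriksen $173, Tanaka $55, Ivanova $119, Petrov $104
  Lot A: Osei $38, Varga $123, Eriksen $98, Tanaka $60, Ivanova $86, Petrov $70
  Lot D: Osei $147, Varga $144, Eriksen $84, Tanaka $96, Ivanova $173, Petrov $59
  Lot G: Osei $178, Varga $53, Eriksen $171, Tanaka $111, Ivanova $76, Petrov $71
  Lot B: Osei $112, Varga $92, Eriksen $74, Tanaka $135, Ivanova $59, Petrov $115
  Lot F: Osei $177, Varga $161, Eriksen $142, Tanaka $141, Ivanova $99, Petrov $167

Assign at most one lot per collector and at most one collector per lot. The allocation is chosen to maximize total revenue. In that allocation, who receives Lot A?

Optimal: Osei→Lot G ($178), Varga→Lot A ($123), Eriksen→Lot E ($173), Tanaka→Lot B ($135), Ivanova→Lot D ($173), Petrov→Lot F ($167) — total 178+123+173+135+173+167 = $949.
Next-best assignment: Osei→Lot G, Varga→Lot E, Eriksen→Lot A, Tanaka→Lot B, Ivanova→Lot D, Petrov→Lot F = $927.
Varga's own top lot is Lot E ($176), but forcing Varga→Lot E and reassigning the rest optimally gives only $927 — worse by 22.

Varga receives Lot A.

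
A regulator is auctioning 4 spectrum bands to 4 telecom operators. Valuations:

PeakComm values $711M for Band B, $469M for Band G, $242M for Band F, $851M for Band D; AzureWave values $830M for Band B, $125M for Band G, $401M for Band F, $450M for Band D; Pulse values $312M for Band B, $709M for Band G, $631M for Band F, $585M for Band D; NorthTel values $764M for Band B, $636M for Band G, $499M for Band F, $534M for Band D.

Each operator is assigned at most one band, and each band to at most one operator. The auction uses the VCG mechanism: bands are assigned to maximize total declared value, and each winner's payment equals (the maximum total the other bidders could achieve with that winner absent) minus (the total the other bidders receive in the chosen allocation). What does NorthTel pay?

NorthTel pays $78M.

Efficient allocation: PeakComm→Band D ($851M), AzureWave→Band B ($830M), Pulse→Band F ($631M), NorthTel→Band G ($636M); total welfare W = $2948M.
NorthTel receives Band G at value $636M, so the others get W − 636 = $2312M.
Without NorthTel: best allocation of the remaining 3 bidders over all 4 bands is PeakComm→Band D ($851M), AzureWave→Band B ($830M), Pulse→Band G ($709M), total $2390M.
VCG payment = (others' best without NorthTel) − (others' welfare with NorthTel) = 2390 − 2312 = $78M.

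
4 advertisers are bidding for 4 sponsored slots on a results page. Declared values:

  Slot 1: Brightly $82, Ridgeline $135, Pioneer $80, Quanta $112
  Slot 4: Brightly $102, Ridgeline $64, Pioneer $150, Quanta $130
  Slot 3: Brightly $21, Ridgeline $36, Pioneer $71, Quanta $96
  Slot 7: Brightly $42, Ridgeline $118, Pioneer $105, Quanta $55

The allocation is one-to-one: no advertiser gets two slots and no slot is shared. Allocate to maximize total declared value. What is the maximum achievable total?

Max total: $446

This is the linear assignment problem.
Optimal: Brightly→Slot 1 ($82), Ridgeline→Slot 7 ($118), Pioneer→Slot 4 ($150), Quanta→Slot 3 ($96) — total 82+118+150+96 = $446.
Row-greedy (each advertiser in turn takes its best remaining slot) gives $438, worse by 8.
Next-best assignment: Brightly→Slot 4, Ridgeline→Slot 1, Pioneer→Slot 7, Quanta→Slot 3 = $438.
Swapping Brightly↔Ridgeline (Brightly→Slot 7 $42, Ridgeline→Slot 1 $135) loses 23.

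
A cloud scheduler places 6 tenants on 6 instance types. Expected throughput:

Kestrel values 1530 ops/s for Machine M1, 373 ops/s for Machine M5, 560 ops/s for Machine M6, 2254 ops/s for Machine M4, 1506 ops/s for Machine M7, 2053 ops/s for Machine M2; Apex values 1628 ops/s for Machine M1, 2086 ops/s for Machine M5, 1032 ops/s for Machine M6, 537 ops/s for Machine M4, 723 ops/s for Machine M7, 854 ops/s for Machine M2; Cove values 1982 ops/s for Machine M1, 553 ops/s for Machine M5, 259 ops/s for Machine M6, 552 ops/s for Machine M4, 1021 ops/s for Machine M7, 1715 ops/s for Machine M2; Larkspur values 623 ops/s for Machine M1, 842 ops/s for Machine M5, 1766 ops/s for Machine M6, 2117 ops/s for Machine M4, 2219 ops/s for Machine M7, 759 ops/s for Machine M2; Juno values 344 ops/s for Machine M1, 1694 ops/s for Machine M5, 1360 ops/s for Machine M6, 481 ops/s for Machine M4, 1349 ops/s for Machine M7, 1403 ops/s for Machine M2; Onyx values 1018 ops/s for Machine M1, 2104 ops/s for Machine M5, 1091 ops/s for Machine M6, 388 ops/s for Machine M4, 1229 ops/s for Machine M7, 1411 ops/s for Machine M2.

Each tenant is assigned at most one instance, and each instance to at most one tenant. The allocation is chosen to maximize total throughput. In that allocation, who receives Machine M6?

Juno receives Machine M6.

Optimal: Kestrel→Machine M4 (2254 ops/s), Apex→Machine M5 (2086 ops/s), Cove→Machine M1 (1982 ops/s), Larkspur→Machine M7 (2219 ops/s), Juno→Machine M6 (1360 ops/s), Onyx→Machine M2 (1411 ops/s) — total 2254+2086+1982+2219+1360+1411 = 11312 ops/s.
Max-entry greedy (repeatedly take the single best remaining cell) gives 10994 ops/s, worse by 318.
Next-best assignment: Kestrel→Machine M4, Apex→Machine M1, Cove→Machine M2, Larkspur→Machine M7, Juno→Machine M6, Onyx→Machine M5 = 11280 ops/s.
Swapping Juno↔Onyx (Juno→Machine M2 1403 ops/s, Onyx→Machine M6 1091 ops/s) loses 277.
Juno's own top instance is Machine M5 (1694 ops/s), but forcing Juno→Machine M5 and reassigning the rest optimally gives only 10601 ops/s — worse by 711.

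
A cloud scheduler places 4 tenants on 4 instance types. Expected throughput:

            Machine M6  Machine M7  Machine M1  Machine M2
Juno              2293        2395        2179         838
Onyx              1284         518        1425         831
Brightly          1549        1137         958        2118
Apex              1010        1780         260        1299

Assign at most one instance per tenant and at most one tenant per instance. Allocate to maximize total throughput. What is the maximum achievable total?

Maximum total: 7616 ops/s

Treat this as an assignment problem: match each tenant to one instance.
Optimal: Juno→Machine M6 (2293 ops/s), Onyx→Machine M1 (1425 ops/s), Brightly→Machine M2 (2118 ops/s), Apex→Machine M7 (1780 ops/s) — total 2293+1425+2118+1780 = 7616 ops/s.
Row-greedy (each tenant in turn takes its best remaining instance) gives 6948 ops/s, worse by 668.
Next-best assignment: Juno→Machine M1, Onyx→Machine M6, Brightly→Machine M2, Apex→Machine M7 = 7361 ops/s.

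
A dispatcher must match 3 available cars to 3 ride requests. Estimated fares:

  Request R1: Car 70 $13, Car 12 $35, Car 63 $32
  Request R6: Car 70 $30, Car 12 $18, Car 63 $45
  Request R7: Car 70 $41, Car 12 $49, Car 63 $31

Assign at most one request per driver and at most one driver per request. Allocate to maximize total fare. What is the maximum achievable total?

This is a one-to-one assignment (maximum-weight bipartite matching).
Optimal: Car 70→Request R7 ($41), Car 12→Request R1 ($35), Car 63→Request R6 ($45) — total 41+35+45 = $121.
Max-entry greedy (repeatedly take the single best remaining cell) gives $107, worse by 14.
Swapping Car 70↔Car 63 (Car 70→Request R6 $30, Car 63→Request R7 $31) loses 25.

Max total: $121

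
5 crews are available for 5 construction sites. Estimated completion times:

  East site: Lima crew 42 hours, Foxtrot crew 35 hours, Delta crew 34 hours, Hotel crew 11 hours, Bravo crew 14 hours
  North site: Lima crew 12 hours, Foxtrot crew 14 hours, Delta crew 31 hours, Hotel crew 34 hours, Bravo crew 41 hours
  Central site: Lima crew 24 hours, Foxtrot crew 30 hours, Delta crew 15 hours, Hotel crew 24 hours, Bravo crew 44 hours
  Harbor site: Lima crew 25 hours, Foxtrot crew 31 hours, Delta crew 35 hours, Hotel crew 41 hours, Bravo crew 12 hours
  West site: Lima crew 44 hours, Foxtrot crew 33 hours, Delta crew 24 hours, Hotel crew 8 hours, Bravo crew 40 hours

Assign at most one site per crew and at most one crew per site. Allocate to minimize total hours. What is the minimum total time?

Min total: 76 hours

Optimal: Lima crew→Harbor site (25 hours), Foxtrot crew→North site (14 hours), Delta crew→Central site (15 hours), Hotel crew→West site (8 hours), Bravo crew→East site (14 hours) — total 25+14+15+8+14 = 76 hours.
Row-greedy (each crew in turn takes its cheapest remaining site) gives 89 hours, worse by 13.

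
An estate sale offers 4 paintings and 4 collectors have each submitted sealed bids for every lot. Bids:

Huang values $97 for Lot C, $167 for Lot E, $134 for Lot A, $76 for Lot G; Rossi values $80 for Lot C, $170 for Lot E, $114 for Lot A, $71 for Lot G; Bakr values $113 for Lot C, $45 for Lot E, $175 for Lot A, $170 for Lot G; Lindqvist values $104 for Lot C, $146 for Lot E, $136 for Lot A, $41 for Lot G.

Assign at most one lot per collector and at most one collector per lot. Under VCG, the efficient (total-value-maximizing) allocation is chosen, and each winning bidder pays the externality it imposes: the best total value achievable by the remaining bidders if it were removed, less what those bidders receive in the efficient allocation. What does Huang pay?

Efficient allocation: Huang→Lot A ($134), Rossi→Lot E ($170), Bakr→Lot G ($170), Lindqvist→Lot C ($104); total welfare W = $578.
Huang receives Lot A at value $134, so the others get W − 134 = $444.
Without Huang: best allocation of the remaining 3 bidders over all 4 lots is Rossi→Lot E ($170), Bakr→Lot G ($170), Lindqvist→Lot A ($136), total $476.
VCG payment = (others' best without Huang) − (others' welfare with Huang) = 476 − 444 = $32.

Huang pays $32.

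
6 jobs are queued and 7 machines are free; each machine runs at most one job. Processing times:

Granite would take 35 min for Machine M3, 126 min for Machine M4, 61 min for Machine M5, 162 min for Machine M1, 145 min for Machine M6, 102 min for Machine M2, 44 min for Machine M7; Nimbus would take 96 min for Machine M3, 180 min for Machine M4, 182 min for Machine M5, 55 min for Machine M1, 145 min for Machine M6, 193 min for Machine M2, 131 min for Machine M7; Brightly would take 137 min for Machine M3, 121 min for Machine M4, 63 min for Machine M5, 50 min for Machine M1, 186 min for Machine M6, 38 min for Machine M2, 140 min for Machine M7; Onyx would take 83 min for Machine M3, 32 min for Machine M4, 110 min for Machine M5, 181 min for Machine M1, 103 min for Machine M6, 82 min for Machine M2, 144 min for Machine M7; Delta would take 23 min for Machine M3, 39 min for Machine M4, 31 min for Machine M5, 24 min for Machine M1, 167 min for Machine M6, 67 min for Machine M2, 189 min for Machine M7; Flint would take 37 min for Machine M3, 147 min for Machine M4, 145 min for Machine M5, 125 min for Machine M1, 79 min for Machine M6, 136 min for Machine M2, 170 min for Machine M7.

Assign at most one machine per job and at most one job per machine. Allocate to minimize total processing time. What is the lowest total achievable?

Optimal: Granite→Machine M7 (44 min), Nimbus→Machine M1 (55 min), Brightly→Machine M2 (38 min), Onyx→Machine M4 (32 min), Delta→Machine M5 (31 min), Flint→Machine M3 (37 min) — total 44+55+38+32+31+37 = 237 min.
Min-entry greedy (repeatedly take the single cheapest remaining cell) gives 271 min, worse by 34.
Swapping Granite↔Nimbus (Granite→Machine M1 162 min, Nimbus→Machine M7 131 min) adds 194.

Minimum total: 237 min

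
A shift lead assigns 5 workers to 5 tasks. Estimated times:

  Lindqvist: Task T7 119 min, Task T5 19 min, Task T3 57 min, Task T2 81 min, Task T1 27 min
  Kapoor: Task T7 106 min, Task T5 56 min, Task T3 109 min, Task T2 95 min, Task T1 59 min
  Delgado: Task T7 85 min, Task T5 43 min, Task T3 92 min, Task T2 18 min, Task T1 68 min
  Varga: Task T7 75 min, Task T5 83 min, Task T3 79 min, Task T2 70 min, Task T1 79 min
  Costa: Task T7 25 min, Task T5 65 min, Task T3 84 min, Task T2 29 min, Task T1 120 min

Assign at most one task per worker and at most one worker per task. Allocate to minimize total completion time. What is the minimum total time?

Minimum total: 200 min

Optimal: Lindqvist→Task T5 (19 min), Kapoor→Task T1 (59 min), Delgado→Task T2 (18 min), Varga→Task T3 (79 min), Costa→Task T7 (25 min) — total 19+59+18+79+25 = 200 min.
Row-greedy (each worker in turn takes its cheapest remaining task) gives 255 min, worse by 55.
Checked against all permutations: 200 min is optimal.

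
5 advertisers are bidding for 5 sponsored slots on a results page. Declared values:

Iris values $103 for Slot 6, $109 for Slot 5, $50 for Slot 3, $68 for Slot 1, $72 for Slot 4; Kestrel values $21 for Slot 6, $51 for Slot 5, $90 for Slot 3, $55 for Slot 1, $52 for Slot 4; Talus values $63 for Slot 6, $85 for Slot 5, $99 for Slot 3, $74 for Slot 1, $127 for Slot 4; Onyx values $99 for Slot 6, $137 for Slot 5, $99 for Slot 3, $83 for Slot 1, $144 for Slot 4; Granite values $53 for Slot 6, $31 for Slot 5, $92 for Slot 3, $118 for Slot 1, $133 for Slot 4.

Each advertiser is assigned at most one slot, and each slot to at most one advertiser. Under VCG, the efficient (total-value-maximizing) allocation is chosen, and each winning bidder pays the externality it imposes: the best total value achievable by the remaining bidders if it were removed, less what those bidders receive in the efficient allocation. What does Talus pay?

Talus pays $15.

Efficient allocation: Iris→Slot 6 ($103), Kestrel→Slot 3 ($90), Talus→Slot 4 ($127), Onyx→Slot 5 ($137), Granite→Slot 1 ($118); total welfare W = $575.
Talus receives Slot 4 at value $127, so the others get W − 127 = $448.
Without Talus: best allocation of the remaining 4 bidders over all 5 slots is Iris→Slot 6 ($103), Kestrel→Slot 3 ($90), Onyx→Slot 5 ($137), Granite→Slot 4 ($133), total $463.
VCG payment = (others' best without Talus) − (others' welfare with Talus) = 463 − 448 = $15.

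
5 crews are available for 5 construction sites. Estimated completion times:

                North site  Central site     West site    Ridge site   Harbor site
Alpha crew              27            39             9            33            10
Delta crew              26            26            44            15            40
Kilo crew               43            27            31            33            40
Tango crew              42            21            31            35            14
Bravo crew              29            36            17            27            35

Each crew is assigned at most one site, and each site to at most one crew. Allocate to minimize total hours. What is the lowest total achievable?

Min total: 94 hours

Optimal: Alpha crew→West site (9 hours), Delta crew→Ridge site (15 hours), Kilo crew→Central site (27 hours), Tango crew→Harbor site (14 hours), Bravo crew→North site (29 hours) — total 9+15+27+14+29 = 94 hours.
Next-best assignment: Alpha crew→North site, Delta crew→Ridge site, Kilo crew→Central site, Tango crew→Harbor site, Bravo crew→West site = 100 hours.
Swapping Delta crew↔Alpha crew (Delta crew→West site 44 hours, Alpha crew→Ridge site 33 hours) adds 53.
No other one-to-one assignment undercuts 94 hours.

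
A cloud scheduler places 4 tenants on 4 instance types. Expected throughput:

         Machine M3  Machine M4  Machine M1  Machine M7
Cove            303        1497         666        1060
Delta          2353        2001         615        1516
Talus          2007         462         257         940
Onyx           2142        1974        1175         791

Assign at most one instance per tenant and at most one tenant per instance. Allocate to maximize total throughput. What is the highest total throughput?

Optimal: Cove→Machine M7 (1060 ops/s), Delta→Machine M4 (2001 ops/s), Talus→Machine M3 (2007 ops/s), Onyx→Machine M1 (1175 ops/s) — total 1060+2001+2007+1175 = 6243 ops/s.
Row-greedy (each tenant in turn takes its best remaining instance) gives 5965 ops/s, worse by 278.
Next-best assignment: Cove→Machine M4, Delta→Machine M7, Talus→Machine M3, Onyx→Machine M1 = 6195 ops/s.
Checked against all permutations: 6243 ops/s is optimal.

Max total: 6243 ops/s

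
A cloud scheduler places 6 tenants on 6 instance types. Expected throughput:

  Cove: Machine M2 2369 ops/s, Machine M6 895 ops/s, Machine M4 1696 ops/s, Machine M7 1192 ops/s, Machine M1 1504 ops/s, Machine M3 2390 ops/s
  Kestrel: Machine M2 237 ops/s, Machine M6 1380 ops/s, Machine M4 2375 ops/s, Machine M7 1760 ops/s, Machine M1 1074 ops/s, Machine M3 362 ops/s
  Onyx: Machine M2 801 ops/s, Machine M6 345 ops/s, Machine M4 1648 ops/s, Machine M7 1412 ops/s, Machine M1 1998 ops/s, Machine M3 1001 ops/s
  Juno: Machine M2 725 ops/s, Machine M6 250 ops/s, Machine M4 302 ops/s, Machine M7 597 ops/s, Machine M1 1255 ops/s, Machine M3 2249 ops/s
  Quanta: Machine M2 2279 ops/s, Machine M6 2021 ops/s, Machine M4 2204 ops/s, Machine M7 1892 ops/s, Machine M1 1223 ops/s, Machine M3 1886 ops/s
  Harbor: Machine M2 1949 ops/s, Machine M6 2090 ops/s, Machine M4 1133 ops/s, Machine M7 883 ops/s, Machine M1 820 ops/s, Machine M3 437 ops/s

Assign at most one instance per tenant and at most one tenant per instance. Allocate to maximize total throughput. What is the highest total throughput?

Max total: 12973 ops/s

Optimal: Cove→Machine M2 (2369 ops/s), Kestrel→Machine M4 (2375 ops/s), Onyx→Machine M1 (1998 ops/s), Juno→Machine M3 (2249 ops/s), Quanta→Machine M7 (1892 ops/s), Harbor→Machine M6 (2090 ops/s) — total 2369+2375+1998+2249+1892+2090 = 12973 ops/s.
Max-entry greedy (repeatedly take the single best remaining cell) gives 11729 ops/s, worse by 1244.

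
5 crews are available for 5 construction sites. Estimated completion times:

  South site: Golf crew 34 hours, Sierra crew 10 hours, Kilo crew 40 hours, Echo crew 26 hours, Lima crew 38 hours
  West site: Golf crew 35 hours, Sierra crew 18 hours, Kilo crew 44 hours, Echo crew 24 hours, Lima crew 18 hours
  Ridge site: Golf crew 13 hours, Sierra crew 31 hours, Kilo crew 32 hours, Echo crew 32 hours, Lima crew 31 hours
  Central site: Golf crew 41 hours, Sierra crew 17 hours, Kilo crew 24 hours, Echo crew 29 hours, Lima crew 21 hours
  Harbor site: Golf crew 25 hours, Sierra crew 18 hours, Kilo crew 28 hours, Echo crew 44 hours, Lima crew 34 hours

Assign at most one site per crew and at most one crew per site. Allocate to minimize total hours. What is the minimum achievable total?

Minimum total: 96 hours

Treat this as an assignment problem: match each crew to one site.
Optimal: Golf crew→Ridge site (13 hours), Sierra crew→South site (10 hours), Kilo crew→Harbor site (28 hours), Echo crew→West site (24 hours), Lima crew→Central site (21 hours) — total 13+10+28+24+21 = 96 hours.
Min-entry greedy (repeatedly take the single cheapest remaining cell) gives 109 hours, worse by 13.
Swapping Kilo crew↔Sierra crew (Kilo crew→South site 40 hours, Sierra crew→Harbor site 18 hours) adds 20.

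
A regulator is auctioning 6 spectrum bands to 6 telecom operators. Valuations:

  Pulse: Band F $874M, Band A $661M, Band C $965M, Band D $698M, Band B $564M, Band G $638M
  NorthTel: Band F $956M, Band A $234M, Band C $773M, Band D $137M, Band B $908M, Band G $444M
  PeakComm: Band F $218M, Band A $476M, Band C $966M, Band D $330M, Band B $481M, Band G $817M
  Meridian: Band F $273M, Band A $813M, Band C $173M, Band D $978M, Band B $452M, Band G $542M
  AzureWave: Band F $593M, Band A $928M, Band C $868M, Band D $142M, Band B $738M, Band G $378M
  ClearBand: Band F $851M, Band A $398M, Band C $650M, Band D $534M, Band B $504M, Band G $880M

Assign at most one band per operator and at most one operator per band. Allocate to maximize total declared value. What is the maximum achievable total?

Maximum total: $5534M

Optimal: Pulse→Band F ($874M), NorthTel→Band B ($908M), PeakComm→Band C ($966M), Meridian→Band D ($978M), AzureWave→Band A ($928M), ClearBand→Band G ($880M) — total 874+908+966+978+928+880 = $5534M.
Row-greedy (each operator in turn takes its best remaining band) gives $5148M, worse by 386.
Next-best assignment: Pulse→Band C, NorthTel→Band B, PeakComm→Band G, Meridian→Band D, AzureWave→Band A, ClearBand→Band F = $5447M.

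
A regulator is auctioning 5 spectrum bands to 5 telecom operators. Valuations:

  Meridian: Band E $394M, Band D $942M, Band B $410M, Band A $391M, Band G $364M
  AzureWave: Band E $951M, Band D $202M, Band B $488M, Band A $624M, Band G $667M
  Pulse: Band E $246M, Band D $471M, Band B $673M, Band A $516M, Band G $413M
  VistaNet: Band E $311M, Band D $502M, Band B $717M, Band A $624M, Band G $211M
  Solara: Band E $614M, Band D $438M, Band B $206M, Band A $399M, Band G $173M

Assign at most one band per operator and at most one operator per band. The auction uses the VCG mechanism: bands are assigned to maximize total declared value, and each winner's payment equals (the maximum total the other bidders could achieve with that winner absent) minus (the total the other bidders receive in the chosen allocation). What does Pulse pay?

Pulse pays $162M.

Efficient allocation: Meridian→Band D ($942M), AzureWave→Band G ($667M), Pulse→Band B ($673M), VistaNet→Band A ($624M), Solara→Band E ($614M); total welfare W = $3520M.
Pulse receives Band B at value $673M, so the others get W − 673 = $2847M.
Without Pulse: best allocation of the remaining 4 bidders over all 5 bands is Meridian→Band D ($942M), AzureWave→Band E ($951M), VistaNet→Band B ($717M), Solara→Band A ($399M), total $3009M.
VCG payment = (others' best without Pulse) − (others' welfare with Pulse) = 3009 − 2847 = $162M.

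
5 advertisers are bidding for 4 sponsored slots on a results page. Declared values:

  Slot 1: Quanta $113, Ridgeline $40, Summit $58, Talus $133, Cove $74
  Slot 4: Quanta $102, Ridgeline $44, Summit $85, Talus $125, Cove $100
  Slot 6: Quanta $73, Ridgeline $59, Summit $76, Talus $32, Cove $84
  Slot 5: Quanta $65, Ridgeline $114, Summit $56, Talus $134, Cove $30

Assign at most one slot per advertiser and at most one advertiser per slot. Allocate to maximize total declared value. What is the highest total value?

Max total: $436

Optimal: Quanta→Slot 1 ($113), Talus→Slot 4 ($125), Cove→Slot 6 ($84), Ridgeline→Slot 5 ($114) — total 113+125+84+114 = $436.
Row-greedy (each advertiser in turn takes its best remaining slot) gives $344, worse by 92.
Next-best assignment: Talus→Slot 1, Quanta→Slot 4, Cove→Slot 6, Ridgeline→Slot 5 = $433.
Swapping Ridgeline↔Cove (Ridgeline→Slot 6 $59, Cove→Slot 5 $30) loses 109.
Checked against all permutations: $436 is optimal.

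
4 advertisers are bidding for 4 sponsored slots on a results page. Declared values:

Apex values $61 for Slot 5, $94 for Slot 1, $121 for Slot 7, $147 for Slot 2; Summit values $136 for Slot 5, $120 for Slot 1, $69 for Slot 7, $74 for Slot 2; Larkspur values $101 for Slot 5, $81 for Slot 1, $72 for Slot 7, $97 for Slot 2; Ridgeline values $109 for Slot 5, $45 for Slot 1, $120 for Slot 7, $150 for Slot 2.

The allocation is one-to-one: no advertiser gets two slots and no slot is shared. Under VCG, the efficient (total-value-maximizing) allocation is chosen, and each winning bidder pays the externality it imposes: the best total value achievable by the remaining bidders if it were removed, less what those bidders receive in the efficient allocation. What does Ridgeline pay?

Efficient allocation: Apex→Slot 7 ($121), Summit→Slot 1 ($120), Larkspur→Slot 5 ($101), Ridgeline→Slot 2 ($150); total welfare W = $492.
Ridgeline receives Slot 2 at value $150, so the others get W − 150 = $342.
Without Ridgeline: best allocation of the remaining 3 bidders over all 4 slots is Apex→Slot 2 ($147), Summit→Slot 1 ($120), Larkspur→Slot 5 ($101), total $368.
VCG payment = (others' best without Ridgeline) − (others' welfare with Ridgeline) = 368 − 342 = $26.

Ridgeline pays $26.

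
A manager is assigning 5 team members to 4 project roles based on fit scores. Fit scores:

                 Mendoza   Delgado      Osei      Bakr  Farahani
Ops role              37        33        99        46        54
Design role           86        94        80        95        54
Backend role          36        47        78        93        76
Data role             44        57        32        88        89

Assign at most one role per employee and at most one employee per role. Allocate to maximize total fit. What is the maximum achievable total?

Max total: 375 pts

Optimal: Osei→Ops role (99 pts), Delgado→Design role (94 pts), Bakr→Backend role (93 pts), Farahani→Data role (89 pts) — total 99+94+93+89 = 375 pts.
Row-greedy (each employee in turn takes its best remaining role) gives 335 pts, worse by 40.
Next-best assignment: Osei→Ops role, Mendoza→Design role, Bakr→Backend role, Farahani→Data role = 367 pts.
Swapping Bakr↔Delgado (Bakr→Design role 95 pts, Delgado→Backend role 47 pts) loses 45.
Every other assignment is strictly worse.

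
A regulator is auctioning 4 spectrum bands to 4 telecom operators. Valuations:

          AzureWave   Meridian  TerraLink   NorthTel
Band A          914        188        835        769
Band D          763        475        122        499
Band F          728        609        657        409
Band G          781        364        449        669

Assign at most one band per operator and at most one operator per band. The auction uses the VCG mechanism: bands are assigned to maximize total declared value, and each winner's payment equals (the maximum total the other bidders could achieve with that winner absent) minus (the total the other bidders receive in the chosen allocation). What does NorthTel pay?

NorthTel pays $18M.

Efficient allocation: AzureWave→Band D ($763M), Meridian→Band F ($609M), TerraLink→Band A ($835M), NorthTel→Band G ($669M); total welfare W = $2876M.
NorthTel receives Band G at value $669M, so the others get W − 669 = $2207M.
Without NorthTel: best allocation of the remaining 3 bidders over all 4 bands is AzureWave→Band G ($781M), Meridian→Band F ($609M), TerraLink→Band A ($835M), total $2225M.
VCG payment = (others' best without NorthTel) − (others' welfare with NorthTel) = 2225 − 2207 = $18M.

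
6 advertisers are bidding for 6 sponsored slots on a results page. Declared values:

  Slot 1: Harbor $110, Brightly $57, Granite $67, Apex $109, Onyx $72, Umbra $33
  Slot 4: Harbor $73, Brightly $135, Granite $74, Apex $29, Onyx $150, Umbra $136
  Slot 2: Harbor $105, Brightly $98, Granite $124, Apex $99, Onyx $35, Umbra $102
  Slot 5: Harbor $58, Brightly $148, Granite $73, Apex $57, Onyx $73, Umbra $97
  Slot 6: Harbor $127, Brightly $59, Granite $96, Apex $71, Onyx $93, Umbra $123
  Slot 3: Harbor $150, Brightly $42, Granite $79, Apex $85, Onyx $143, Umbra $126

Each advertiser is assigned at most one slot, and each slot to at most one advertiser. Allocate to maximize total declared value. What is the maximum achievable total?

Maximum total: $804

Optimal: Harbor→Slot 3 ($150), Brightly→Slot 5 ($148), Granite→Slot 2 ($124), Apex→Slot 1 ($109), Onyx→Slot 4 ($150), Umbra→Slot 6 ($123) — total 150+148+124+109+150+123 = $804.
Column-greedy (each slot in turn goes to its best remaining advertiser) gives $740, worse by 64.
Next-best assignment: Harbor→Slot 6, Brightly→Slot 5, Granite→Slot 2, Apex→Slot 1, Onyx→Slot 3, Umbra→Slot 4 = $787.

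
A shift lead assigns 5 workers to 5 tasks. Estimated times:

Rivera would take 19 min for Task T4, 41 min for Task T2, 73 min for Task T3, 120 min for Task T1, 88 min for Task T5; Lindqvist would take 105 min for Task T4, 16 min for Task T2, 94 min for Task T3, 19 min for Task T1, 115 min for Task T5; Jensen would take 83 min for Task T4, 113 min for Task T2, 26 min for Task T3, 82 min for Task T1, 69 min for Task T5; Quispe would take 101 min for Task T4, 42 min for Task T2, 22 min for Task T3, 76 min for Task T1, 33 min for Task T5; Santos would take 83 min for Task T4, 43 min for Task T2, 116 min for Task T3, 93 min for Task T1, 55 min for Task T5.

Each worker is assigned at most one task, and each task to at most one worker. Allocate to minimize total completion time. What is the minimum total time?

Min total: 140 min

This is the linear assignment problem.
Optimal: Rivera→Task T4 (19 min), Lindqvist→Task T1 (19 min), Jensen→Task T3 (26 min), Quispe→Task T5 (33 min), Santos→Task T2 (43 min) — total 19+19+26+33+43 = 140 min.
Min-entry greedy (repeatedly take the single cheapest remaining cell) gives 194 min, worse by 54.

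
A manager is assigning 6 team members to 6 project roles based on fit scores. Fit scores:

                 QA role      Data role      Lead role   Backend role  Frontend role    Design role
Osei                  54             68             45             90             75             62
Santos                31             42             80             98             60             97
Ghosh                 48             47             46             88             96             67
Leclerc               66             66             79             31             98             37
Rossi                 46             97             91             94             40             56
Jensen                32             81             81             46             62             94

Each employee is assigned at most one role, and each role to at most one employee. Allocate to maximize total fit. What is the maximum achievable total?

Optimal: Osei→Backend role (90 pts), Santos→Design role (97 pts), Ghosh→Frontend role (96 pts), Leclerc→QA role (66 pts), Rossi→Data role (97 pts), Jensen→Lead role (81 pts) — total 90+97+96+66+97+81 = 527 pts.
Max-entry greedy (repeatedly take the single best remaining cell) gives 487 pts, worse by 40.

Max total: 527 pts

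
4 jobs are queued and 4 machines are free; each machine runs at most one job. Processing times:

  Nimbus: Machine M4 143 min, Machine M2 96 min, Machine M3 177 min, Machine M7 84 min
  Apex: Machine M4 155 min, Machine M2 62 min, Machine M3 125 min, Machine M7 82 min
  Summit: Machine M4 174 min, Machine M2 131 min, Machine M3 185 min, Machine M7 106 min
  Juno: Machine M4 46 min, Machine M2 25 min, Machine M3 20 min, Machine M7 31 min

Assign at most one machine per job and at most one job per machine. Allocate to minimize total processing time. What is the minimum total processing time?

Optimal: Nimbus→Machine M4 (143 min), Apex→Machine M2 (62 min), Summit→Machine M7 (106 min), Juno→Machine M3 (20 min) — total 143+62+106+20 = 331 min.
Swapping Nimbus↔Juno (Nimbus→Machine M3 177 min, Juno→Machine M4 46 min) adds 60.

Minimum total: 331 min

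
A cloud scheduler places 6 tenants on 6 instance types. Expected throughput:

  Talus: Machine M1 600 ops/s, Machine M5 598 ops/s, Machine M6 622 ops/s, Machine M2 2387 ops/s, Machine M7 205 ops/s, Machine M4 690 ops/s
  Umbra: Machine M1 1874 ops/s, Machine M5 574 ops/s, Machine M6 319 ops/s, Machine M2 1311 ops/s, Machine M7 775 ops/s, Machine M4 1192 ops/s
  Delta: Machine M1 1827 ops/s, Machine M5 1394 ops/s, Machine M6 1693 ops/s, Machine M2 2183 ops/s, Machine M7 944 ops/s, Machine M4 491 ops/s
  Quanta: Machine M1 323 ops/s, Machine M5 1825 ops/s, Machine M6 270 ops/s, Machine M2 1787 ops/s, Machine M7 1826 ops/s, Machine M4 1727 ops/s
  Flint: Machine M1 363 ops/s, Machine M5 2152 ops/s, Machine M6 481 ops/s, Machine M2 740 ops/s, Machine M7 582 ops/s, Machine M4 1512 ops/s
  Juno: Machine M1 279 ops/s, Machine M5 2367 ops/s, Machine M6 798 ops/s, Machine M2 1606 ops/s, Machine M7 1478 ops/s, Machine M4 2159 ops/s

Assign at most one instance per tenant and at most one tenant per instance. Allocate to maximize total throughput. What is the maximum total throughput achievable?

Max total: 12091 ops/s

Optimal: Talus→Machine M2 (2387 ops/s), Umbra→Machine M1 (1874 ops/s), Delta→Machine M6 (1693 ops/s), Quanta→Machine M7 (1826 ops/s), Flint→Machine M5 (2152 ops/s), Juno→Machine M4 (2159 ops/s) — total 2387+1874+1693+1826+2152+2159 = 12091 ops/s.
Column-greedy (each instance in turn goes to its best remaining tenant) gives 11659 ops/s, worse by 432.
Next-best assignment: Talus→Machine M2, Umbra→Machine M1, Delta→Machine M6, Quanta→Machine M7, Flint→Machine M4, Juno→Machine M5 = 11659 ops/s.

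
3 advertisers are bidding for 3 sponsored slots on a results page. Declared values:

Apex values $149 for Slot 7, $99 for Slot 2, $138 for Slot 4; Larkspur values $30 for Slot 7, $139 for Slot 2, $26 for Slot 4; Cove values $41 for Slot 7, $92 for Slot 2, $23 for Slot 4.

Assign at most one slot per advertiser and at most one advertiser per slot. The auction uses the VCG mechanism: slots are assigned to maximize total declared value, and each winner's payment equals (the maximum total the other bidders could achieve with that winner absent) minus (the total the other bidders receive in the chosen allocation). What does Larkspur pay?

Efficient allocation: Apex→Slot 4 ($138), Larkspur→Slot 2 ($139), Cove→Slot 7 ($41); total welfare W = $318.
Larkspur receives Slot 2 at value $139, so the others get W − 139 = $179.
Without Larkspur: best allocation of the remaining 2 bidders over all 3 slots is Apex→Slot 7 ($149), Cove→Slot 2 ($92), total $241.
VCG payment = (others' best without Larkspur) − (others' welfare with Larkspur) = 241 − 179 = $62.

Larkspur pays $62.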